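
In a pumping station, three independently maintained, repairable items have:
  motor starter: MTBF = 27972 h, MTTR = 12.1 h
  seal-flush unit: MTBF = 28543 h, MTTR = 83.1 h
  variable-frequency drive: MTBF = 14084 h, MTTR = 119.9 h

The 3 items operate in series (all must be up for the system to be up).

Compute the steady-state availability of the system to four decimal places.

0.9883

A(motor starter) = MTBF/(MTBF+MTTR) = 27972/(27972+12.1) = 0.999568
A(seal-flush unit) = MTBF/(MTBF+MTTR) = 28543/(28543+83.1) = 0.997097
A(variable-frequency drive) = MTBF/(MTBF+MTTR) = 14084/(14084+119.9) = 0.991559
Series availability: 0.999568 × 0.997097 × 0.991559 = 0.9883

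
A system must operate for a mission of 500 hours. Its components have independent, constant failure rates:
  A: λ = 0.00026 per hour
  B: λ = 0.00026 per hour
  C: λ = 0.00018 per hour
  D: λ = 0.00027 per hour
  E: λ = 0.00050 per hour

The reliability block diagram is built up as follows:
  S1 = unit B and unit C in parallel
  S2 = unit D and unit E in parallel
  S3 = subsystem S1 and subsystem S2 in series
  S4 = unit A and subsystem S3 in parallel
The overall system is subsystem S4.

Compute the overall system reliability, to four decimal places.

0.9954

R(A) = exp(−0.00026 × 500) = 0.878095
R(B) = exp(−0.00026 × 500) = 0.878095
R(C) = exp(−0.00018 × 500) = 0.913931
R(D) = exp(−0.00027 × 500) = 0.873716
R(E) = exp(−0.00050 × 500) = 0.778801
Parallel (B and C): 1 − (1 − 0.878095)(1 − 0.913931) = 0.989508
Parallel (D and E): 1 − (1 − 0.873716)(1 − 0.778801) = 0.972066
Series ([0.989508] and [0.972066]): 0.989508 × 0.972066 = 0.961867
Parallel (A and [0.961867]): 1 − (1 − 0.878095)(1 − 0.961867) = 0.9954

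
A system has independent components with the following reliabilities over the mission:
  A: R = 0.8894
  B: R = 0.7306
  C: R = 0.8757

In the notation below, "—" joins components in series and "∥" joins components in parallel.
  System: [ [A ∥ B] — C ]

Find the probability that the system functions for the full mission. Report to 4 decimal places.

0.8496

Parallel (A and B): 1 − (1 − 0.889400)(1 − 0.730600) = 0.970204
Series ([0.970204] and C): 0.970204 × 0.875700 = 0.8496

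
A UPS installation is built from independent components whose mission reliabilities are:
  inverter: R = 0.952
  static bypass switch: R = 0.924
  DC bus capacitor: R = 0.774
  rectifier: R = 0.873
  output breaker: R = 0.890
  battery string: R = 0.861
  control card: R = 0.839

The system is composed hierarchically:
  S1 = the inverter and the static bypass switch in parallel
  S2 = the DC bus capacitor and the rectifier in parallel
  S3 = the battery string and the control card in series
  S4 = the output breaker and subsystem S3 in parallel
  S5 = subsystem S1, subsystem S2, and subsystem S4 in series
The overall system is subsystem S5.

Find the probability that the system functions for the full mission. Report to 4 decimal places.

0.9382

Parallel (inverter and static bypass switch): 1 − (1 − 0.952000)(1 − 0.924000) = 0.996352
Parallel (DC bus capacitor and rectifier): 1 − (1 − 0.774000)(1 − 0.873000) = 0.971298
Series (battery string and control card): 0.861000 × 0.839000 = 0.722379
Parallel (output breaker and [0.722379]): 1 − (1 − 0.890000)(1 − 0.722379) = 0.969462
Series ([0.996352], [0.971298], and [0.969462]): 0.996352 × 0.971298 × 0.969462 = 0.9382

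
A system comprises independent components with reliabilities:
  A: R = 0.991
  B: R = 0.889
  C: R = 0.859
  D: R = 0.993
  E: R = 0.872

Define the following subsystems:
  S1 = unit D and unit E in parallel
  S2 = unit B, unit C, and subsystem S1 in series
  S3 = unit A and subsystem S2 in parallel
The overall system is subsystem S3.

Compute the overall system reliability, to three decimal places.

0.998

Parallel (D and E): 1 − (1 − 0.99300)(1 − 0.87200) = 0.99910
Series (B, C, and [0.99910]): 0.88900 × 0.85900 × 0.99910 = 0.76296
Parallel (A and [0.76296]): 1 − (1 − 0.99100)(1 − 0.76296) = 0.998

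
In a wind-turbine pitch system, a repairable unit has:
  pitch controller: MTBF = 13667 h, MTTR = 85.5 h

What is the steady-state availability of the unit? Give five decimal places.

0.99378

A(pitch controller) = MTBF/(MTBF+MTTR) = 13667/(13667+85.5) = 0.99378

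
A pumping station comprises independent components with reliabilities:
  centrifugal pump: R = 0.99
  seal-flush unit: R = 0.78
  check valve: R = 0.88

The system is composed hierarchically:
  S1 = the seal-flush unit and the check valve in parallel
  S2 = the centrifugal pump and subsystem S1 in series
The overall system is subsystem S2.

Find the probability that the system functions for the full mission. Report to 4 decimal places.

Parallel (seal-flush unit and check valve): 1 − (1 − 0.780000)(1 − 0.880000) = 0.973600
Series (centrifugal pump and [0.973600]): 0.990000 × 0.973600 = 0.9639

0.9639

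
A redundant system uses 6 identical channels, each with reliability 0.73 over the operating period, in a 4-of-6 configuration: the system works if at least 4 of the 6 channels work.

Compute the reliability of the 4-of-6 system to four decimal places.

R = Σ_{i=4}^{6} C(6,i) p^i (1−p)^{6−i} with p = 0.73
C(6,4)·0.73^4·0.27^2 = 0.310535
C(6,5)·0.73^5·0.27^1 = 0.335838
C(6,6)·0.73^6·0.27^0 = 0.151334
Sum = 0.7977

0.7977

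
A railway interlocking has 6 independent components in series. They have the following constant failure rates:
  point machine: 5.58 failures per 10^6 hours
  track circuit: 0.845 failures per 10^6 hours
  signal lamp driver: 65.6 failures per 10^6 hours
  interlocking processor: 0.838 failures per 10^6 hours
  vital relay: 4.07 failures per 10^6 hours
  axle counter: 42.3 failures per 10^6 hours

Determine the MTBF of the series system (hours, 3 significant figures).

Series of exponential components: λ_sys = Σ λ_i
λ_sys = 0.00000558 + 0.000000845 + 0.0000656 + 0.000000838 + 0.00000407 + 0.0000423 = 1.1923e-04 /h
MTBF = 1 / λ_sys = 8390 h

8390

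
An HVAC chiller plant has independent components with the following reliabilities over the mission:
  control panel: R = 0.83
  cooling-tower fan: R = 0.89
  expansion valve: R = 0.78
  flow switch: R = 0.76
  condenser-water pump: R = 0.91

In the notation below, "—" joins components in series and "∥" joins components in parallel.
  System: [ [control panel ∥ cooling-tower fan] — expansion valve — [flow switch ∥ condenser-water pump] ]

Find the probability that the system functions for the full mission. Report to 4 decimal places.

Parallel (control panel and cooling-tower fan): 1 − (1 − 0.830000)(1 − 0.890000) = 0.981300
Parallel (flow switch and condenser-water pump): 1 − (1 − 0.760000)(1 − 0.910000) = 0.978400
Series ([0.981300], expansion valve, and [0.978400]): 0.981300 × 0.780000 × 0.978400 = 0.7489

0.7489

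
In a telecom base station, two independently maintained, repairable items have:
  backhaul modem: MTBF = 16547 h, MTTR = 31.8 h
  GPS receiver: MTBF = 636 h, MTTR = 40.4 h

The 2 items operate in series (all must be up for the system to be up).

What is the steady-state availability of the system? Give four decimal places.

0.9385

A(backhaul modem) = MTBF/(MTBF+MTTR) = 16547/(16547+31.8) = 0.998082
A(GPS receiver) = MTBF/(MTBF+MTTR) = 636/(636+40.4) = 0.940272
Series availability: 0.998082 × 0.940272 = 0.9385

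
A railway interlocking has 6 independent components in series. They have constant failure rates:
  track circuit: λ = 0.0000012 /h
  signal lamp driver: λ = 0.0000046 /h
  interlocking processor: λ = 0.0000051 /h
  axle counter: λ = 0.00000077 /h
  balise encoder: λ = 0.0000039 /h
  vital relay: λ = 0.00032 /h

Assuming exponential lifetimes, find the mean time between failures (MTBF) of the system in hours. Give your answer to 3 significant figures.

Series of exponential components: λ_sys = Σ λ_i
λ_sys = 0.0000012 + 0.0000046 + 0.0000051 + 0.00000077 + 0.0000039 + 0.00032 = 3.3557e-04 /h
MTBF = 1 / λ_sys = 2980 h

2980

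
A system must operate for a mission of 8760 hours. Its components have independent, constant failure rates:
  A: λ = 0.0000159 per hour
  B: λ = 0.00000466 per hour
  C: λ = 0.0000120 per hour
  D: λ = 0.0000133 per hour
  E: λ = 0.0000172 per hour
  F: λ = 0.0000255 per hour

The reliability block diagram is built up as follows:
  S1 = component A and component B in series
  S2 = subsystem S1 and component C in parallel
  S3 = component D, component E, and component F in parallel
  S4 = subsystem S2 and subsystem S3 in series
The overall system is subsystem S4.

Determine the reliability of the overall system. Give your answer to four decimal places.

0.9805

R(A) = exp(−0.0000159 × 8760) = 0.869981
R(B) = exp(−0.00000466 × 8760) = 0.960000
R(C) = exp(−0.0000120 × 8760) = 0.900216
R(D) = exp(−0.0000133 × 8760) = 0.890023
R(E) = exp(−0.0000172 × 8760) = 0.860130
R(F) = exp(−0.0000255 × 8760) = 0.799811
Series (A and B): 0.869981 × 0.960000 = 0.835182
Parallel ([0.835182] and C): 1 − (1 − 0.835182)(1 − 0.900216) = 0.983554
Parallel (D, E, and F): 1 − (1 − 0.890023)(1 − 0.860130)(1 − 0.799811) = 0.996921
Series ([0.983554] and [0.996921]): 0.983554 × 0.996921 = 0.9805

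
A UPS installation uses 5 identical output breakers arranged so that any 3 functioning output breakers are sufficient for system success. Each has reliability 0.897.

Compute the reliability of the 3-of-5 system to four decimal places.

R = Σ_{i=3}^{5} C(5,i) p^i (1−p)^{5−i} with p = 0.897
C(5,3)·0.897^3·0.103^2 = 0.076569
C(5,4)·0.897^4·0.103^1 = 0.333409
C(5,5)·0.897^5·0.103^0 = 0.580714
Sum = 0.9907

0.9907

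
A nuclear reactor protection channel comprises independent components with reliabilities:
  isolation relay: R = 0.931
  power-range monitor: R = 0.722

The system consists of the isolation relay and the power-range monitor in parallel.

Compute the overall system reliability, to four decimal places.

Parallel (isolation relay and power-range monitor): 1 − (1 − 0.931000)(1 − 0.722000) = 0.9808

0.9808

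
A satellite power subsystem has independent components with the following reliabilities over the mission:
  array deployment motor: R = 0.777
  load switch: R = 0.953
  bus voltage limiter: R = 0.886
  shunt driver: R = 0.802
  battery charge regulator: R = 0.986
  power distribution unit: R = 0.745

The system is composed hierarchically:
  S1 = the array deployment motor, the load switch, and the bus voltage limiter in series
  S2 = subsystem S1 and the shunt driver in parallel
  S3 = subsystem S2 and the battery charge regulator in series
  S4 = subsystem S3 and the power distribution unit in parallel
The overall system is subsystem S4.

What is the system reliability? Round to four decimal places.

0.9793

Series (array deployment motor, load switch, and bus voltage limiter): 0.777000 × 0.953000 × 0.886000 = 0.656066
Parallel ([0.656066] and shunt driver): 1 − (1 − 0.656066)(1 − 0.802000) = 0.931901
Series ([0.931901] and battery charge regulator): 0.931901 × 0.986000 = 0.918854
Parallel ([0.918854] and power distribution unit): 1 − (1 − 0.918854)(1 − 0.745000) = 0.9793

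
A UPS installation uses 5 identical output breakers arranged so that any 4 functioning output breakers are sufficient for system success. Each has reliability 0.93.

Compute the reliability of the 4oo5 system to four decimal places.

0.9575

R = Σ_{i=4}^{5} C(5,i) p^i (1−p)^{5−i} with p = 0.93
C(5,4)·0.93^4·0.07^1 = 0.261818
C(5,5)·0.93^5·0.07^0 = 0.695688
Sum = 0.9575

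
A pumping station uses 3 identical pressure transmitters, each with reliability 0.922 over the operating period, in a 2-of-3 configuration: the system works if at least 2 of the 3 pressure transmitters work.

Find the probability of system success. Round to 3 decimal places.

0.983

R = Σ_{i=2}^{3} C(3,i) p^i (1−p)^{3−i} with p = 0.922
C(3,2)·0.922^2·0.078^1 = 0.19892
C(3,3)·0.922^3·0.078^0 = 0.78378
Sum = 0.983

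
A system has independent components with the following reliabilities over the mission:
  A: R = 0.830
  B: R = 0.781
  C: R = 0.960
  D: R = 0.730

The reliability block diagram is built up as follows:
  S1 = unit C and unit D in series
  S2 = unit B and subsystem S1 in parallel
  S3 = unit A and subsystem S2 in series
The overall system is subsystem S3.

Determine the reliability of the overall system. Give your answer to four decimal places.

0.7756

Series (C and D): 0.960000 × 0.730000 = 0.700800
Parallel (B and [0.700800]): 1 − (1 − 0.781000)(1 − 0.700800) = 0.934475
Series (A and [0.934475]): 0.830000 × 0.934475 = 0.7756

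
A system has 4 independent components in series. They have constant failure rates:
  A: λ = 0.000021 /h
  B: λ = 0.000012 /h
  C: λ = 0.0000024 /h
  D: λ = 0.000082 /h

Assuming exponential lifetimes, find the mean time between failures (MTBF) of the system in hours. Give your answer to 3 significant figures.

Series of exponential components: λ_sys = Σ λ_i
λ_sys = 0.000021 + 0.000012 + 0.0000024 + 0.000082 = 1.1740e-04 /h
MTBF = 1 / λ_sys = 8520 h

8520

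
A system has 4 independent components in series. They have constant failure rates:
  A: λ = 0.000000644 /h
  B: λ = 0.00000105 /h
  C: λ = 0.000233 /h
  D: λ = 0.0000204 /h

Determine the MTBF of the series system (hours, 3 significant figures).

Series of exponential components: λ_sys = Σ λ_i
λ_sys = 0.000000644 + 0.00000105 + 0.000233 + 0.0000204 = 2.5509e-04 /h
MTBF = 1 / λ_sys = 3920 h

3920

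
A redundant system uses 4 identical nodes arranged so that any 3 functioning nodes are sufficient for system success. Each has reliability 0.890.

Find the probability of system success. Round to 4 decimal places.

0.9376

R = Σ_{i=3}^{4} C(4,i) p^i (1−p)^{4−i} with p = 0.890
C(4,3)·0.890^3·0.110^1 = 0.310186
C(4,4)·0.890^4·0.110^0 = 0.627422
Sum = 0.9376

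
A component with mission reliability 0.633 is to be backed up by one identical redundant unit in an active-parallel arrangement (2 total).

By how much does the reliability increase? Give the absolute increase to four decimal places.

R_before = 0.633
R_after = 1 − (1 − 0.633)^2 = 0.8653
ΔR = 0.8653 − 0.633 = 0.2323

0.2323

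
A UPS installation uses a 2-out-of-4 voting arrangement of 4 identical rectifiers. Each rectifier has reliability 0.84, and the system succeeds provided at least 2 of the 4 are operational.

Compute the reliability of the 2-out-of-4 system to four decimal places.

R = Σ_{i=2}^{4} C(4,i) p^i (1−p)^{4−i} with p = 0.84
C(4,2)·0.84^2·0.16^2 = 0.108380
C(4,3)·0.84^3·0.16^1 = 0.379331
C(4,4)·0.84^4·0.16^0 = 0.497871
Sum = 0.9856

0.9856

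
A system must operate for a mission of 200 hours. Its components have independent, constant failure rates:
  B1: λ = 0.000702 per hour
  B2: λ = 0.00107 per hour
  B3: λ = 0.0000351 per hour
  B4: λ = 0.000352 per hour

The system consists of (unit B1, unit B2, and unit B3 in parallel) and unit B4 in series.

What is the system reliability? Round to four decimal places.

R(B1) = exp(−0.000702 × 200) = 0.869011
R(B2) = exp(−0.00107 × 200) = 0.807348
R(B3) = exp(−0.0000351 × 200) = 0.993005
R(B4) = exp(−0.000352 × 200) = 0.932021
Parallel (B1, B2, and B3): 1 − (1 − 0.869011)(1 − 0.807348)(1 − 0.993005) = 0.999823
Series ([0.999823] and B4): 0.999823 × 0.932021 = 0.9319

0.9319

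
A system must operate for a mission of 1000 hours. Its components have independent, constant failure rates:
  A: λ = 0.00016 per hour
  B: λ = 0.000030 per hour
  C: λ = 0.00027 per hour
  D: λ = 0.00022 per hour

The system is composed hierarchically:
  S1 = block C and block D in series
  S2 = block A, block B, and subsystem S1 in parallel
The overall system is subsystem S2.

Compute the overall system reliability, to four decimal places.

R(A) = exp(−0.00016 × 1000) = 0.852144
R(B) = exp(−0.000030 × 1000) = 0.970446
R(C) = exp(−0.00027 × 1000) = 0.763379
R(D) = exp(−0.00022 × 1000) = 0.802519
Series (C and D): 0.763379 × 0.802519 = 0.612626
Parallel (A, B, and [0.612626]): 1 − (1 − 0.852144)(1 − 0.970446)(1 − 0.612626) = 0.9983

0.9983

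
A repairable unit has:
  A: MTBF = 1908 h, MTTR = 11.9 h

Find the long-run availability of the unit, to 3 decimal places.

0.994

A(A) = MTBF/(MTBF+MTTR) = 1908/(1908+11.9) = 0.994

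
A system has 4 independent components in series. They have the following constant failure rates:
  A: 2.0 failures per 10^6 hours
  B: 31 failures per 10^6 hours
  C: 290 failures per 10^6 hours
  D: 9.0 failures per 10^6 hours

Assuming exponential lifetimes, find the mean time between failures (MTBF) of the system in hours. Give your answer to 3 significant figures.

3010

Series of exponential components: λ_sys = Σ λ_i
λ_sys = 0.0000020 + 0.000031 + 0.00029 + 0.0000090 = 3.3200e-04 /h
MTBF = 1 / λ_sys = 3010 h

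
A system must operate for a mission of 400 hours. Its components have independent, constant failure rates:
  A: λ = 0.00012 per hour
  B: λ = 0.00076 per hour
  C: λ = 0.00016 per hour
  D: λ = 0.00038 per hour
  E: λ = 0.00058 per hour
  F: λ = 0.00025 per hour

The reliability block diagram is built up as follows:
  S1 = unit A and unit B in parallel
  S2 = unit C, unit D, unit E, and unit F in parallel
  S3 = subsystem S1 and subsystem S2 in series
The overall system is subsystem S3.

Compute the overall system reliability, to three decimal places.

R(A) = exp(−0.00012 × 400) = 0.95313
R(B) = exp(−0.00076 × 400) = 0.73786
R(C) = exp(−0.00016 × 400) = 0.93800
R(D) = exp(−0.00038 × 400) = 0.85899
R(E) = exp(−0.00058 × 400) = 0.79295
R(F) = exp(−0.00025 × 400) = 0.90484
Parallel (A and B): 1 − (1 − 0.95313)(1 − 0.73786) = 0.98771
Parallel (C, D, E, and F): 1 − (1 − 0.93800)(1 − 0.85899)(1 − 0.79295)(1 − 0.90484) = 0.99983
Series ([0.98771] and [0.99983]): 0.98771 × 0.99983 = 0.988

0.988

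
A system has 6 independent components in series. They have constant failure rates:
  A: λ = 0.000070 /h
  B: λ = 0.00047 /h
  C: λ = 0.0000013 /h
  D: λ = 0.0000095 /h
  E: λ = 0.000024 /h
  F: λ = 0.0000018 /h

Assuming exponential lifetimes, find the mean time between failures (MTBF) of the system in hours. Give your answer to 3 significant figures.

1730

Series of exponential components: λ_sys = Σ λ_i
λ_sys = 0.000070 + 0.00047 + 0.0000013 + 0.0000095 + 0.000024 + 0.0000018 = 5.7660e-04 /h
MTBF = 1 / λ_sys = 1730 h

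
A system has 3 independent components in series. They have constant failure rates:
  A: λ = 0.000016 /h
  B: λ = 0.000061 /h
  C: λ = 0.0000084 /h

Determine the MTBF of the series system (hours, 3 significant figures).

11700

Series of exponential components: λ_sys = Σ λ_i
λ_sys = 0.000016 + 0.000061 + 0.0000084 = 8.5400e-05 /h
MTBF = 1 / λ_sys = 11700 h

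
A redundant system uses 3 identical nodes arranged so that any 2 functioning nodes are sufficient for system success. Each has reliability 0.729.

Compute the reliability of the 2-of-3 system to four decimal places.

0.8195

R = Σ_{i=2}^{3} C(3,i) p^i (1−p)^{3−i} with p = 0.729
C(3,2)·0.729^2·0.271^1 = 0.432062
C(3,3)·0.729^3·0.271^0 = 0.387420
Sum = 0.8195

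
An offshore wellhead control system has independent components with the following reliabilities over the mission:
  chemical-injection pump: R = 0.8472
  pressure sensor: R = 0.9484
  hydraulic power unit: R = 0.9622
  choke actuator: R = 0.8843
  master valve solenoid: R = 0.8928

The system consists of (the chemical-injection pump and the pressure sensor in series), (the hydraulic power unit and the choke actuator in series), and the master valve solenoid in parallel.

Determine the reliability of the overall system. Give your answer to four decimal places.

0.9969

Series (chemical-injection pump and pressure sensor): 0.847200 × 0.948400 = 0.803484
Series (hydraulic power unit and choke actuator): 0.962200 × 0.884300 = 0.850873
Parallel ([0.803484], [0.850873], and master valve solenoid): 1 − (1 − 0.803484)(1 − 0.850873)(1 − 0.892800) = 0.9969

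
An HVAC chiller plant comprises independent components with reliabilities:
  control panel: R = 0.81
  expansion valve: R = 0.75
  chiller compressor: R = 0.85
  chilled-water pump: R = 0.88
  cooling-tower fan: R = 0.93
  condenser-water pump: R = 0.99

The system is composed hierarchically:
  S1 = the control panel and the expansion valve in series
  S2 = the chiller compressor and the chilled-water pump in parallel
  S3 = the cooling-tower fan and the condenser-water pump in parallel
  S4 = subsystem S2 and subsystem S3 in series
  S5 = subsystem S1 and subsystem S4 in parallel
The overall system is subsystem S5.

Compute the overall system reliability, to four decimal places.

Series (control panel and expansion valve): 0.810000 × 0.750000 = 0.607500
Parallel (chiller compressor and chilled-water pump): 1 − (1 − 0.850000)(1 − 0.880000) = 0.982000
Parallel (cooling-tower fan and condenser-water pump): 1 − (1 − 0.930000)(1 − 0.990000) = 0.999300
Series ([0.982000] and [0.999300]): 0.982000 × 0.999300 = 0.981313
Parallel ([0.607500] and [0.981313]): 1 − (1 − 0.607500)(1 − 0.981313) = 0.9927

0.9927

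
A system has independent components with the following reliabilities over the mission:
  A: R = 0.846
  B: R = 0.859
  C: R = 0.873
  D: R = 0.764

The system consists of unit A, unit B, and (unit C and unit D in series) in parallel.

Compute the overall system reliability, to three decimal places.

0.993

Series (C and D): 0.87300 × 0.76400 = 0.66697
Parallel (A, B, and [0.66697]): 1 − (1 − 0.84600)(1 − 0.85900)(1 − 0.66697) = 0.993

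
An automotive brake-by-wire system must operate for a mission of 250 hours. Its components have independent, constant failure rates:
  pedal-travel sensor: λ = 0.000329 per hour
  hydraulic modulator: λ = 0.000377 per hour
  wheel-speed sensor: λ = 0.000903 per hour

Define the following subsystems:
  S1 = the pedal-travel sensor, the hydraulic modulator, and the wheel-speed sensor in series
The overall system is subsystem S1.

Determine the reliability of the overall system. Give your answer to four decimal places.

0.6688

R(pedal-travel sensor) = exp(−0.000329 × 250) = 0.921042
R(hydraulic modulator) = exp(−0.000377 × 250) = 0.910055
R(wheel-speed sensor) = exp(−0.000903 × 250) = 0.797918
Series (pedal-travel sensor, hydraulic modulator, and wheel-speed sensor): 0.921042 × 0.910055 × 0.797918 = 0.6688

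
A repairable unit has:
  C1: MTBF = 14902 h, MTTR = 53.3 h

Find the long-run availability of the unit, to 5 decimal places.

A(C1) = MTBF/(MTBF+MTTR) = 14902/(14902+53.3) = 0.99644

0.99644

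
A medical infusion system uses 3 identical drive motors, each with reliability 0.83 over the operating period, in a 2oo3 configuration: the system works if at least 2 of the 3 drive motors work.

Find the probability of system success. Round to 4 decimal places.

R = Σ_{i=2}^{3} C(3,i) p^i (1−p)^{3−i} with p = 0.83
C(3,2)·0.83^2·0.17^1 = 0.351339
C(3,3)·0.83^3·0.17^0 = 0.571787
Sum = 0.9231

0.9231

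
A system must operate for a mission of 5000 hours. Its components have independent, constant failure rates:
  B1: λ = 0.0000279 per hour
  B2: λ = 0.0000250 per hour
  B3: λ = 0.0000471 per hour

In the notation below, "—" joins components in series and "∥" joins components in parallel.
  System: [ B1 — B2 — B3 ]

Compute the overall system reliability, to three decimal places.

0.607

R(B1) = exp(−0.0000279 × 5000) = 0.86979
R(B2) = exp(−0.0000250 × 5000) = 0.88250
R(B3) = exp(−0.0000471 × 5000) = 0.79018
Series (B1, B2, and B3): 0.86979 × 0.88250 × 0.79018 = 0.607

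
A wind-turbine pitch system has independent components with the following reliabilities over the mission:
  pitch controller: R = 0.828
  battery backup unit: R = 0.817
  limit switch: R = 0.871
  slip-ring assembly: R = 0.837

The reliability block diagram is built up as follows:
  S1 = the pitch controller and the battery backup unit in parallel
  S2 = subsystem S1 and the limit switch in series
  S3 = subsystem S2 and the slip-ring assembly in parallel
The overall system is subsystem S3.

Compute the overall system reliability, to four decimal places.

0.9745

Parallel (pitch controller and battery backup unit): 1 − (1 − 0.828000)(1 − 0.817000) = 0.968524
Series ([0.968524] and limit switch): 0.968524 × 0.871000 = 0.843584
Parallel ([0.843584] and slip-ring assembly): 1 − (1 − 0.843584)(1 − 0.837000) = 0.9745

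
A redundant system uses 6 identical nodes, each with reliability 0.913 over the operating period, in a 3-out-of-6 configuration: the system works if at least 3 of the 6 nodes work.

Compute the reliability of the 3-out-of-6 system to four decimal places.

0.9993

R = Σ_{i=3}^{6} C(6,i) p^i (1−p)^{6−i} with p = 0.913
C(6,3)·0.913^3·0.087^3 = 0.010023
C(6,4)·0.913^4·0.087^2 = 0.078888
C(6,5)·0.913^5·0.087^1 = 0.331150
C(6,6)·0.913^6·0.087^0 = 0.579195
Sum = 0.9993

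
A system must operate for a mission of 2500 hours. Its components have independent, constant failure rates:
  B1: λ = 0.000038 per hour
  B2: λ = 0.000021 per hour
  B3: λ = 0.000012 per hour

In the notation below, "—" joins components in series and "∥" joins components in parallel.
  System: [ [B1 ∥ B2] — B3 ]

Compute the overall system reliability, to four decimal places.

R(B1) = exp(−0.000038 × 2500) = 0.909373
R(B2) = exp(−0.000021 × 2500) = 0.948854
R(B3) = exp(−0.000012 × 2500) = 0.970446
Parallel (B1 and B2): 1 − (1 − 0.909373)(1 − 0.948854) = 0.995365
Series ([0.995365] and B3): 0.995365 × 0.970446 = 0.9659

0.9659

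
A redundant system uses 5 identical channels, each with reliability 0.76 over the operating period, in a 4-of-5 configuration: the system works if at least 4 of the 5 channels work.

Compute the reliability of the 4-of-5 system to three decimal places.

0.654

R = Σ_{i=4}^{5} C(5,i) p^i (1−p)^{5−i} with p = 0.76
C(5,4)·0.76^4·0.24^1 = 0.40035
C(5,5)·0.76^5·0.24^0 = 0.25355
Sum = 0.654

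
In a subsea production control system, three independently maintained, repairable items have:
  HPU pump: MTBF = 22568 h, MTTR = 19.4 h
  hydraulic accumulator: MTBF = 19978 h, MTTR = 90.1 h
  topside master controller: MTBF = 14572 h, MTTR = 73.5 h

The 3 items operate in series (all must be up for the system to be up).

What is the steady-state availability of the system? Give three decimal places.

0.990

A(HPU pump) = MTBF/(MTBF+MTTR) = 22568/(22568+19.4) = 0.999141
A(hydraulic accumulator) = MTBF/(MTBF+MTTR) = 19978/(19978+90.1) = 0.995510
A(topside master controller) = MTBF/(MTBF+MTTR) = 14572/(14572+73.5) = 0.994981
Series availability: 0.999141 × 0.995510 × 0.994981 = 0.990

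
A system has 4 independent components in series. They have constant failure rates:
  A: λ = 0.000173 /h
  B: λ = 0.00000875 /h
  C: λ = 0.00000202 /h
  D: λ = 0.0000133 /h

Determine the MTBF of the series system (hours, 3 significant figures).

5070

Series of exponential components: λ_sys = Σ λ_i
λ_sys = 0.000173 + 0.00000875 + 0.00000202 + 0.0000133 = 1.9707e-04 /h
MTBF = 1 / λ_sys = 5070 h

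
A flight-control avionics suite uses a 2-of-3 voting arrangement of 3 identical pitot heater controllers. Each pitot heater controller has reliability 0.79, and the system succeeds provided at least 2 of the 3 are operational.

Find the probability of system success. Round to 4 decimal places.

0.8862

R = Σ_{i=2}^{3} C(3,i) p^i (1−p)^{3−i} with p = 0.79
C(3,2)·0.79^2·0.21^1 = 0.393183
C(3,3)·0.79^3·0.21^0 = 0.493039
Sum = 0.8862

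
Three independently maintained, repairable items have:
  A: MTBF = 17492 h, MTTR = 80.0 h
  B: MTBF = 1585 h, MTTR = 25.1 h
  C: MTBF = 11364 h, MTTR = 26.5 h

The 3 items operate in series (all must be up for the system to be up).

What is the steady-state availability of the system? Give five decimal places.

0.97765

A(A) = MTBF/(MTBF+MTTR) = 17492/(17492+80.0) = 0.995447
A(B) = MTBF/(MTBF+MTTR) = 1585/(1585+25.1) = 0.984411
A(C) = MTBF/(MTBF+MTTR) = 11364/(11364+26.5) = 0.997673
Series availability: 0.995447 × 0.984411 × 0.997673 = 0.97765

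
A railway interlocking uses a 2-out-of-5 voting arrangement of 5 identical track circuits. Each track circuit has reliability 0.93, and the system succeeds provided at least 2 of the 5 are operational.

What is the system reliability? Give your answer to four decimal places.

R = Σ_{i=2}^{5} C(5,i) p^i (1−p)^{5−i} with p = 0.93
C(5,2)·0.93^2·0.07^3 = 0.002967
C(5,3)·0.93^3·0.07^2 = 0.039413
C(5,4)·0.93^4·0.07^1 = 0.261818
C(5,5)·0.93^5·0.07^0 = 0.695688
Sum = 0.9999

0.9999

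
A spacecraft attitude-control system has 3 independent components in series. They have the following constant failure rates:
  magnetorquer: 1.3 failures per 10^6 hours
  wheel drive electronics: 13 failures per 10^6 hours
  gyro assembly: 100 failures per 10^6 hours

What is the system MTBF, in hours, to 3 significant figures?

8750

Series of exponential components: λ_sys = Σ λ_i
λ_sys = 0.0000013 + 0.000013 + 0.00010 = 1.1430e-04 /h
MTBF = 1 / λ_sys = 8750 h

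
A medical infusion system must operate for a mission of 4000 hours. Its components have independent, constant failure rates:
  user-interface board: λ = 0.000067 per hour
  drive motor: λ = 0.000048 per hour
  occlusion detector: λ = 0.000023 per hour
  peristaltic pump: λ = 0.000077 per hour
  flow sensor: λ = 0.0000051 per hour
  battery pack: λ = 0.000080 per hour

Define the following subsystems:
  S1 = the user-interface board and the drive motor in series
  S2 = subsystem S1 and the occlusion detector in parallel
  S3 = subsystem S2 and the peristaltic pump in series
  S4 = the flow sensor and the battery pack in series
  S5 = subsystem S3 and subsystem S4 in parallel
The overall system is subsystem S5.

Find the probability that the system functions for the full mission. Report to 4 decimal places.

0.9166

R(user-interface board) = exp(−0.000067 × 4000) = 0.764908
R(drive motor) = exp(−0.000048 × 4000) = 0.825307
R(occlusion detector) = exp(−0.000023 × 4000) = 0.912105
R(peristaltic pump) = exp(−0.000077 × 4000) = 0.734915
R(flow sensor) = exp(−0.0000051 × 4000) = 0.979807
R(battery pack) = exp(−0.000080 × 4000) = 0.726149
Series (user-interface board and drive motor): 0.764908 × 0.825307 = 0.631284
Parallel ([0.631284] and occlusion detector): 1 − (1 − 0.631284)(1 − 0.912105) = 0.967592
Series ([0.967592] and peristaltic pump): 0.967592 × 0.734915 = 0.711098
Series (flow sensor and battery pack): 0.979807 × 0.726149 = 0.711486
Parallel ([0.711098] and [0.711486]): 1 − (1 − 0.711098)(1 − 0.711486) = 0.9166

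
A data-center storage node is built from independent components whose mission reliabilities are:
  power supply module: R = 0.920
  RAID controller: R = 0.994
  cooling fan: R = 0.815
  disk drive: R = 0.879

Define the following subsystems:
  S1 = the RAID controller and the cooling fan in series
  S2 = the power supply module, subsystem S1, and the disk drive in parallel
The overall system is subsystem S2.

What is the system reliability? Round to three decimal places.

Series (RAID controller and cooling fan): 0.99400 × 0.81500 = 0.81011
Parallel (power supply module, [0.81011], and disk drive): 1 − (1 − 0.92000)(1 − 0.81011)(1 − 0.87900) = 0.998

0.998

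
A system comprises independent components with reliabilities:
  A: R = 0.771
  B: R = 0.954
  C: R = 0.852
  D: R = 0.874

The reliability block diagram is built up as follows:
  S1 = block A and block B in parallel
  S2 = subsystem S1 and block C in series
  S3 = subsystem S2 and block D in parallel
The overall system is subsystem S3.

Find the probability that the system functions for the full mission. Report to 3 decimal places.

Parallel (A and B): 1 − (1 − 0.77100)(1 − 0.95400) = 0.98947
Series ([0.98947] and C): 0.98947 × 0.85200 = 0.84303
Parallel ([0.84303] and D): 1 − (1 − 0.84303)(1 − 0.87400) = 0.980

0.980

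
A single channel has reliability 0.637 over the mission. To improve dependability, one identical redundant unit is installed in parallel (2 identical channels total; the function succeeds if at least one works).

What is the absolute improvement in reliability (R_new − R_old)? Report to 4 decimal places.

0.2312

R_before = 0.637
R_after = 1 − (1 − 0.637)^2 = 0.8682
ΔR = 0.8682 − 0.637 = 0.2312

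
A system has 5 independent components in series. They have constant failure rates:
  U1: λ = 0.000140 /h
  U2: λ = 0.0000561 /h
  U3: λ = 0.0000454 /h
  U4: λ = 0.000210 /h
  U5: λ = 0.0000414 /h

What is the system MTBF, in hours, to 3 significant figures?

Series of exponential components: λ_sys = Σ λ_i
λ_sys = 0.000140 + 0.0000561 + 0.0000454 + 0.000210 + 0.0000414 = 4.9290e-04 /h
MTBF = 1 / λ_sys = 2030 h

2030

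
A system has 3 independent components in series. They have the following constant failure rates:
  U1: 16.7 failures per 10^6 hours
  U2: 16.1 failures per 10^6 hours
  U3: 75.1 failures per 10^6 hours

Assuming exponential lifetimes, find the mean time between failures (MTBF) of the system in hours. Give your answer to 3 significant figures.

Series of exponential components: λ_sys = Σ λ_i
λ_sys = 0.0000167 + 0.0000161 + 0.0000751 = 1.0790e-04 /h
MTBF = 1 / λ_sys = 9270 h

9270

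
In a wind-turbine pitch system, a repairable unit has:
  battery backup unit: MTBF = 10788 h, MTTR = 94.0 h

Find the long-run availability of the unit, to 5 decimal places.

0.99136

A(battery backup unit) = MTBF/(MTBF+MTTR) = 10788/(10788+94.0) = 0.99136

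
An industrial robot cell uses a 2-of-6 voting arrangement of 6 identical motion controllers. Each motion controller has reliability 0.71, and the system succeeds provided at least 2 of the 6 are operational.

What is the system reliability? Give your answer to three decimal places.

R = Σ_{i=2}^{6} C(6,i) p^i (1−p)^{6−i} with p = 0.71
C(6,2)·0.71^2·0.29^4 = 0.05348
C(6,3)·0.71^3·0.29^3 = 0.17458
C(6,4)·0.71^4·0.29^2 = 0.32057
C(6,5)·0.71^5·0.29^1 = 0.31394
C(6,6)·0.71^6·0.29^0 = 0.12810
Sum = 0.991

0.991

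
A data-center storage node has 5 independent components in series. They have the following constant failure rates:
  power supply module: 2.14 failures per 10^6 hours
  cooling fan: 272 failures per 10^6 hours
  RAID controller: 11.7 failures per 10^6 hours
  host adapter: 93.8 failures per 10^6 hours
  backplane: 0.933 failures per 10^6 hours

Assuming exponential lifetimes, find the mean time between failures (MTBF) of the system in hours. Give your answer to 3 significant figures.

2630

Series of exponential components: λ_sys = Σ λ_i
λ_sys = 0.00000214 + 0.000272 + 0.0000117 + 0.0000938 + 0.000000933 = 3.8057e-04 /h
MTBF = 1 / λ_sys = 2630 h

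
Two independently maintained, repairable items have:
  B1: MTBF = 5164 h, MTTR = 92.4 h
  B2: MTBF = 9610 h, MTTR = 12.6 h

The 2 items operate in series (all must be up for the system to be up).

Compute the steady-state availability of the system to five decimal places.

A(B1) = MTBF/(MTBF+MTTR) = 5164/(5164+92.4) = 0.982421
A(B2) = MTBF/(MTBF+MTTR) = 9610/(9610+12.6) = 0.998691
Series availability: 0.982421 × 0.998691 = 0.98114

0.98114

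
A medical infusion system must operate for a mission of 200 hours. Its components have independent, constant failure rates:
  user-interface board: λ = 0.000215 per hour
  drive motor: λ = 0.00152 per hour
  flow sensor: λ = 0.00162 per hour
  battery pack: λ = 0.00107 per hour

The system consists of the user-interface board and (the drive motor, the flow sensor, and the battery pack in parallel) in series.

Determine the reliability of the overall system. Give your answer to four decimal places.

0.9445

R(user-interface board) = exp(−0.000215 × 200) = 0.957911
R(drive motor) = exp(−0.00152 × 200) = 0.737861
R(flow sensor) = exp(−0.00162 × 200) = 0.723250
R(battery pack) = exp(−0.00107 × 200) = 0.807348
Parallel (drive motor, flow sensor, and battery pack): 1 − (1 − 0.737861)(1 − 0.723250)(1 − 0.807348) = 0.986024
Series (user-interface board and [0.986024]): 0.957911 × 0.986024 = 0.9445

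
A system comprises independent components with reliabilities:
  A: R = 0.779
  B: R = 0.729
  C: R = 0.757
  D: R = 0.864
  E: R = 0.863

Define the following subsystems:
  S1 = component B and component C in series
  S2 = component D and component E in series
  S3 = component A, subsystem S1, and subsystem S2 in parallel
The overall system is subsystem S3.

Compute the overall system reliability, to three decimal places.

0.975

Series (B and C): 0.72900 × 0.75700 = 0.55185
Series (D and E): 0.86400 × 0.86300 = 0.74563
Parallel (A, [0.55185], and [0.74563]): 1 − (1 − 0.77900)(1 − 0.55185)(1 − 0.74563) = 0.975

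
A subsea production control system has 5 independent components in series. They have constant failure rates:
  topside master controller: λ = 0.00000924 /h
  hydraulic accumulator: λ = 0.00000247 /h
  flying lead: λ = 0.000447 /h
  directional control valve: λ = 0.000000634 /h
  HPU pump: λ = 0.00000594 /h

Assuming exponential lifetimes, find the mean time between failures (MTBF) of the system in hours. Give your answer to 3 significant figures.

2150

Series of exponential components: λ_sys = Σ λ_i
λ_sys = 0.00000924 + 0.00000247 + 0.000447 + 0.000000634 + 0.00000594 = 4.6528e-04 /h
MTBF = 1 / λ_sys = 2150 h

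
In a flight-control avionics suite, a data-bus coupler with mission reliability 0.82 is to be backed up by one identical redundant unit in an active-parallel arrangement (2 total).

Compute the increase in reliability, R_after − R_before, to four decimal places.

0.1476

R_before = 0.82
R_after = 1 − (1 − 0.82)^2 = 0.9676
ΔR = 0.9676 − 0.82 = 0.1476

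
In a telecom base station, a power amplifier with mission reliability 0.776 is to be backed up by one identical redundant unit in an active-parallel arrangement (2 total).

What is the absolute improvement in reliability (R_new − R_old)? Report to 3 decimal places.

R_before = 0.776
R_after = 1 − (1 − 0.776)^2 = 0.950
ΔR = 0.950 − 0.776 = 0.174

0.174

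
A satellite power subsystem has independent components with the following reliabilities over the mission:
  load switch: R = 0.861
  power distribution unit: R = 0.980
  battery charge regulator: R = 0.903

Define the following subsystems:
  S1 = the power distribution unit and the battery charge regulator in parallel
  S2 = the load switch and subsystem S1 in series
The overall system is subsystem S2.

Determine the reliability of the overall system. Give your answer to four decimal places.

Parallel (power distribution unit and battery charge regulator): 1 − (1 − 0.980000)(1 − 0.903000) = 0.998060
Series (load switch and [0.998060]): 0.861000 × 0.998060 = 0.8593

0.8593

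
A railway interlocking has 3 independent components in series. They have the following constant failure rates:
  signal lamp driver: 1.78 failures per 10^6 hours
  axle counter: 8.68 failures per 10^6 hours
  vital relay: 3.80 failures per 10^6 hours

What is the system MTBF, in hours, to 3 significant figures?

70100

Series of exponential components: λ_sys = Σ λ_i
λ_sys = 0.00000178 + 0.00000868 + 0.00000380 = 1.4260e-05 /h
MTBF = 1 / λ_sys = 70100 h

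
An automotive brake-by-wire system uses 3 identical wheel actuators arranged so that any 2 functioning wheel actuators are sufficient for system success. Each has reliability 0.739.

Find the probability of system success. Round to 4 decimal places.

0.8312

R = Σ_{i=2}^{3} C(3,i) p^i (1−p)^{3−i} with p = 0.739
C(3,2)·0.739^2·0.261^1 = 0.427613
C(3,3)·0.739^3·0.261^0 = 0.403583
Sum = 0.8312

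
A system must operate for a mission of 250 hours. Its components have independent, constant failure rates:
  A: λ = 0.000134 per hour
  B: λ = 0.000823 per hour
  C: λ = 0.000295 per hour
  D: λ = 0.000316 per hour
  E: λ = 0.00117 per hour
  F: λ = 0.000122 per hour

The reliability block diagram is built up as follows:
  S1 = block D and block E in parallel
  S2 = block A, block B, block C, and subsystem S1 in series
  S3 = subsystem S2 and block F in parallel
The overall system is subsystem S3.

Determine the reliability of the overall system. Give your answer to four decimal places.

0.9915

R(A) = exp(−0.000134 × 250) = 0.967055
R(B) = exp(−0.000823 × 250) = 0.814037
R(C) = exp(−0.000295 × 250) = 0.928904
R(D) = exp(−0.000316 × 250) = 0.924040
R(E) = exp(−0.00117 × 250) = 0.746395
R(F) = exp(−0.000122 × 250) = 0.969960
Parallel (D and E): 1 − (1 − 0.924040)(1 − 0.746395) = 0.980736
Series (A, B, C, and [0.980736]): 0.967055 × 0.814037 × 0.928904 × 0.980736 = 0.717164
Parallel ([0.717164] and F): 1 − (1 − 0.717164)(1 − 0.969960) = 0.9915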